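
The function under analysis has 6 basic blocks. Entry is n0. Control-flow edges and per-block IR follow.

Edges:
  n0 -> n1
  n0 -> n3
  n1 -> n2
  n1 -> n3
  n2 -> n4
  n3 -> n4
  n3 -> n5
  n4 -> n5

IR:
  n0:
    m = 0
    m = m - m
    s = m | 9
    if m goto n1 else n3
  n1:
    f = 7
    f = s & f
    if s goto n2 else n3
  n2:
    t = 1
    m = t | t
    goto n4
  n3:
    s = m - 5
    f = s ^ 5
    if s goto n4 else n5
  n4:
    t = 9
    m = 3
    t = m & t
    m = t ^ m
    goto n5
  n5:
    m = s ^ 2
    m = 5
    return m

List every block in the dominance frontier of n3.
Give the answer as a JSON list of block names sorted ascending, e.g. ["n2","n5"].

idom tree: n1←n0 n2←n1 n3←n0 n4←n0 n5←n0
Dom at joins:
  n3: preds {n0,n1}: {n0} ∩ {n0,n1} = {n0}; idom=n0
  n4: preds {n2,n3}: {n0,n1,n2} ∩ {n0,n3} = {n0}; idom=n0
  n5: preds {n3,n4}: {n0,n3} ∩ {n0,n4} = {n0}; idom=n0

DF walk-up:
  join n3 pred n0: · stop@n0
  join n3 pred n1: n1 stop@n0
  join n4 pred n2: n2→n1 stop@n0
  join n4 pred n3: n3 stop@n0
  join n5 pred n3: n3 stop@n0
  join n5 pred n4: n4 stop@n0
  DF(n0)=∅
  DF(n1)={n3,n4}
  DF(n2)={n4}
  DF(n3)={n4,n5}
  DF(n4)={n5}
  DF(n5)=∅

DF(n3) = ["n4", "n5"]

Answer: ["n4", "n5"]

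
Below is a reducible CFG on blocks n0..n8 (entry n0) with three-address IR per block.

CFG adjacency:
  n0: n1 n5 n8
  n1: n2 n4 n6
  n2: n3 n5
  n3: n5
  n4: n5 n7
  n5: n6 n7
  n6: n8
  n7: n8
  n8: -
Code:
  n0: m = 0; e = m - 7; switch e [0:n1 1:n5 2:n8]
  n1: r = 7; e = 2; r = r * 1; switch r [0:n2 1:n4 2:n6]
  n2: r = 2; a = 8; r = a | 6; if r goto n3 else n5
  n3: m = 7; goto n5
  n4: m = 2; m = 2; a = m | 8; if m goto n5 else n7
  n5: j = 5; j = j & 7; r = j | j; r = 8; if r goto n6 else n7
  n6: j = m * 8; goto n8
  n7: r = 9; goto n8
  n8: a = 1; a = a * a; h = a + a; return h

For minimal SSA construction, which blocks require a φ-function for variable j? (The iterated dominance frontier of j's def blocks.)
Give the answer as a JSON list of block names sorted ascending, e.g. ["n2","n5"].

Answer: ["n6", "n7", "n8"]

Working:
idom tree: n1←n0 n2←n1 n3←n2 n4←n1 n5←n0 n6←n0 n7←n0 n8←n0
Dom at joins:
  n5: preds {n0,n2,n3,n4}: {n0} ∩ {n0,n1,n2} ∩ {n0,n1,n2,n3} ∩ {n0,n1,n4} = {n0}; idom=n0
  n6: preds {n1,n5}: {n0,n1} ∩ {n0,n5} = {n0}; idom=n0
  n7: preds {n4,n5}: {n0,n1,n4} ∩ {n0,n5} = {n0}; idom=n0
  n8: preds {n0,n6,n7}: {n0} ∩ {n0,n6} ∩ {n0,n7} = {n0}; idom=n0

DF walk-up:
  n5←n0: walk · to n0
  n5←n2: walk n2→n1 to n0
  n5←n3: walk n3→n2→n1 to n0
  n5←n4: walk n4→n1 to n0
  n6←n1: walk n1 to n0
  n6←n5: walk n5 to n0
  n7←n4: walk n4→n1 to n0
  n7←n5: walk n5 to n0
  n8←n0: walk · to n0
  n8←n6: walk n6 to n0
  n8←n7: walk n7 to n0
  DF(n0)=∅
  DF(n1)={n5,n6,n7}
  DF(n2)={n5}
  DF(n3)={n5}
  DF(n4)={n5,n7}
  DF(n5)={n6,n7}
  DF(n6)={n8}
  DF(n7)={n8}
  DF(n8)=∅

φ for j: defs {n5,n6}
  DF⁺ = {n6,n7,n8}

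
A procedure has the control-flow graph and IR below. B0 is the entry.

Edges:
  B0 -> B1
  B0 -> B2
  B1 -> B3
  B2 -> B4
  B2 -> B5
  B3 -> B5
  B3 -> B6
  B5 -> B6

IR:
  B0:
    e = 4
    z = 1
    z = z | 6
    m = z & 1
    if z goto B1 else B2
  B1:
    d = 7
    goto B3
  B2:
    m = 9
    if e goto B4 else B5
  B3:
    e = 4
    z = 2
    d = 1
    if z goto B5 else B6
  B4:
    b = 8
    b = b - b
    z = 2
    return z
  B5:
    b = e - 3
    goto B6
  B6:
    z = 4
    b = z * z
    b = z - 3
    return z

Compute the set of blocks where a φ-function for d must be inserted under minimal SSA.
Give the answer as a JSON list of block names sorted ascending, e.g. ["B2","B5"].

idom tree: B1←B0 B2←B0 B3←B1 B4←B2 B5←B0 B6←B0
Dom∩ at merges:
  B5: preds {B2,B3}: {B0,B2} ∩ {B0,B1,B3} = {B0}; idom=B0
  B6: preds {B3,B5}: {B0,B1,B3} ∩ {B0,B5} = {B0}; idom=B0

DF walk-up:
  B5←B2: walk B2 to B0
  B5←B3: walk B3→B1 to B0
  B6←B3: walk B3→B1 to B0
  B6←B5: walk B5 to B0
  DF(B0)=∅
  DF(B1)={B5,B6}
  DF(B2)={B5}
  DF(B3)={B5,B6}
  DF(B4)=∅
  DF(B5)={B6}
  DF(B6)=∅

φ for d: defs {B1,B3}
  DF⁺ = {B5,B6}

Answer: ["B5", "B6"]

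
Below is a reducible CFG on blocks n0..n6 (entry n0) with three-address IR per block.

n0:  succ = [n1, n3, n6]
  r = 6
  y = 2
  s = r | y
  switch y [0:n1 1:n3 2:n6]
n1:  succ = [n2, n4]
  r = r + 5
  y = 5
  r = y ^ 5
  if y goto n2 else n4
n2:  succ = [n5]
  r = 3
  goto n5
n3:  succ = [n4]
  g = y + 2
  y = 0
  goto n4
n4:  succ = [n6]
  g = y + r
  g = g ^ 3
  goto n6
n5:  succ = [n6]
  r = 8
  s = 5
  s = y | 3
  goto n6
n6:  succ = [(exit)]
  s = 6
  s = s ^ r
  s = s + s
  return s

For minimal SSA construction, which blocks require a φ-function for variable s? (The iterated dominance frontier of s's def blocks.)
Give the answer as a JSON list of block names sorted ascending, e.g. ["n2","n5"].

idom tree: n1←n0 n2←n1 n3←n0 n4←n0 n5←n2 n6←n0
Dom at joins:
  n4: preds {n1,n3}: {n0,n1} ∩ {n0,n3} = {n0}; idom=n0
  n6: preds {n0,n4,n5}: {n0} ∩ {n0,n4} ∩ {n0,n1,n2,n5} = {n0}; idom=n0

DF walk-up:
  n4←n1: walk n1 to n0
  n4←n3: walk n3 to n0
  n6←n0: walk · to n0
  n6←n4: walk n4 to n0
  n6←n5: walk n5→n2→n1 to n0
  DF(n0)=∅
  DF(n1)={n4,n6}
  DF(n2)={n6}
  DF(n3)={n4}
  DF(n4)={n6}
  DF(n5)={n6}
  DF(n6)=∅

φ for s: defs {n0,n5,n6}
  DF⁺ = {n6}

Answer: ["n6"]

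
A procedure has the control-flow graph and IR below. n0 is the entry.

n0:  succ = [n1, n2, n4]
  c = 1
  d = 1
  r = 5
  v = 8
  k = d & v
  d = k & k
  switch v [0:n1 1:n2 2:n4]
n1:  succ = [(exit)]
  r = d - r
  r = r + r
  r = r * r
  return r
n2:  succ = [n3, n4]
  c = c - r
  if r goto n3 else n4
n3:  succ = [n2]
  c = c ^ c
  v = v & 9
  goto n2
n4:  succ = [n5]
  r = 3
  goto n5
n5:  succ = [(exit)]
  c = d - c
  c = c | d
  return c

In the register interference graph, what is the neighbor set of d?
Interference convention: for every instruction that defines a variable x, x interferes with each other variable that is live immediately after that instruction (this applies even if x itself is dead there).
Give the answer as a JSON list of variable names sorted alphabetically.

Block summaries:
  n0: {c,d,k,r,v} / ∅
  n1: {r} / {d,r}
  n2: {c} / {c,r}
  n3: {c,v} / {c,v}
  n4: {r} / ∅
  n5: {c} / {c,d}

Liveness:
  live n0: ∅→{c,d,r,v}
  live n1: {d,r}→∅
  live n2: {c,d,r,v}→{c,d,r,v}
  live n3: {c,d,r,v}→{c,d,r,v}
  live n4: {c,d}→{c,d}
  live n5: {c,d}→∅

Interfere edges:
  c↔{d,k,r,v}
  d↔{c,r,v}
  k↔{c,r,v}
  r↔{c,d,k,v}
  v↔{c,d,k,r}

N(d) = ["c", "r", "v"]

Answer: ["c", "r", "v"]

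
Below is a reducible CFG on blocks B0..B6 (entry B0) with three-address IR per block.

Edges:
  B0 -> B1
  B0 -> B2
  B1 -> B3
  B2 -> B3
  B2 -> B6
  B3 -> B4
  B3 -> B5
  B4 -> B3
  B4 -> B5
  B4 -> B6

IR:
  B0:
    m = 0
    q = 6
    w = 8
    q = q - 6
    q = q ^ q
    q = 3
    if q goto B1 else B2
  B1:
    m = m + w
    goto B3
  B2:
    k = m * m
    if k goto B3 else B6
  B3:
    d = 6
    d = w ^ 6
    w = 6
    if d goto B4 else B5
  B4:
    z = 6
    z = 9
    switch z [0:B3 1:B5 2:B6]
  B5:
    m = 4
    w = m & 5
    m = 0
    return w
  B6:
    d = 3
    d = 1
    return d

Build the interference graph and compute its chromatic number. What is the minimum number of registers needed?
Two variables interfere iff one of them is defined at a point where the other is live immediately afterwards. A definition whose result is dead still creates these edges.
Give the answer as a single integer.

Answer: 3

Working:
Per-block:
  B0 def {m,q,w} use ∅
  B1 def {m} use {m,w}
  B2 def {k} use {m}
  B3 def {d,w} use {w}
  B4 def {z} use ∅
  B5 def {m,w} use ∅
  B6 def {d} use ∅

Liveness:
  B0: in=∅ out={m,w}
  B1: in={m,w} out={w}
  B2: in={m,w} out={w}
  B3: in={w} out={w}
  B4: in={w} out={w}
  B5: in=∅ out=∅
  B6: in=∅ out=∅

Interference:
  d: {w}
  k: {w}
  m: {q,w}
  q: {m,w}
  w: {d,k,m,q,z}
  z: {w}

Registers:
  lower bound: {m,q,w} mutually conflict ⇒ χ ≥ 3
  assign d→r1 k→r1 m→r1 q→r2 w→r0 z→r1 — no edge inside a register ⇒ χ ≤ 3
  χ = 3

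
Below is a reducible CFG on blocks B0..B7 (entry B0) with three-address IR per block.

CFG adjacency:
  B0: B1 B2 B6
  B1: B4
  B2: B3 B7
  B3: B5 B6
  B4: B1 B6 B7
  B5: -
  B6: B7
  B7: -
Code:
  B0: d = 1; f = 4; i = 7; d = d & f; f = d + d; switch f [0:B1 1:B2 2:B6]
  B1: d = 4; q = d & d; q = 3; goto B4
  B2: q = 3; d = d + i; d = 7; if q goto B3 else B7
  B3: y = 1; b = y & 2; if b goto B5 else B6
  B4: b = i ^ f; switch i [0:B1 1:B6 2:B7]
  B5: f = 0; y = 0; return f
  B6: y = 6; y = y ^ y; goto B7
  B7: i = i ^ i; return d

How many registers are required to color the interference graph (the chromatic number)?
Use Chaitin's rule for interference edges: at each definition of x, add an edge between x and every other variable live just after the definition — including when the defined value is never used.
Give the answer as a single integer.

Answer: 4

Analysis:
Per-block:
  B0: def={d,f,i} ue=∅
  B1: def={d,q} ue=∅
  B2: def={d,q} ue={d,i}
  B3: def={b,y} ue=∅
  B4: def={b} ue={f,i}
  B5: def={f,y} ue=∅
  B6: def={y} ue=∅
  B7: def={i} ue={d,i}

Live sets:
  B0 li=∅ lo={d,f,i}
  B1 li={f,i} lo={d,f,i}
  B2 li={d,i} lo={d,i}
  B3 li={d,i} lo={d,i}
  B4 li={d,f,i} lo={d,f,i}
  B5 li=∅ lo=∅
  B6 li={d,i} lo={d,i}
  B7 li={d,i} lo=∅

Interfere edges:
  b↔{d,f,i}
  d↔{b,f,i,q,y}
  f↔{b,d,i,q,y}
  i↔{b,d,f,q,y}
  q↔{d,f,i}
  y↔{d,f,i}

Registers:
  {b,d,f,i} pairwise interfere (4-clique) ⇒ χ ≥ 4
  4-colouring: c0={d}  c1={f}  c2={i}  c3={b,q,y}
  χ = 4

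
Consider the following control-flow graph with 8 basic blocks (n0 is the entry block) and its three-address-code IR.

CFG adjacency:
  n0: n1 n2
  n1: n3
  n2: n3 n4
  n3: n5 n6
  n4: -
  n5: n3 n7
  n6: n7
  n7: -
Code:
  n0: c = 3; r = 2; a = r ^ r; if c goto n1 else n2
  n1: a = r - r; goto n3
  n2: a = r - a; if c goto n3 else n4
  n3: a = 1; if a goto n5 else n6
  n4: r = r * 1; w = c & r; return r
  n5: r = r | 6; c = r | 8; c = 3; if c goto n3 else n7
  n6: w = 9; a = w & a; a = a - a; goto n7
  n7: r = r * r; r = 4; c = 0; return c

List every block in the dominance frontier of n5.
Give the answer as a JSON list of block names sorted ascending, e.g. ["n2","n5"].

idom tree: n1←n0 n2←n0 n3←n0 n4←n2 n5←n3 n6←n3 n7←n3
Dom at joins:
  n3: preds {n1,n2,n5}: {n0,n1} ∩ {n0,n2} ∩ {n0,n3,n5} = {n0}; idom=n0
  n7: preds {n5,n6}: {n0,n3,n5} ∩ {n0,n3,n6} = {n0,n3}; idom=n3

Frontier:
  join n3 pred n1: n1 stop@n0
  join n3 pred n2: n2 stop@n0
  join n3 pred n5: n5→n3 stop@n0
  join n7 pred n5: n5 stop@n3
  join n7 pred n6: n6 stop@n3
  DF(n0)=∅
  DF(n1)={n3}
  DF(n2)={n3}
  DF(n3)={n3}
  DF(n4)=∅
  DF(n5)={n3,n7}
  DF(n6)={n7}
  DF(n7)=∅

DF(n5) = ["n3", "n7"]

Answer: ["n3", "n7"]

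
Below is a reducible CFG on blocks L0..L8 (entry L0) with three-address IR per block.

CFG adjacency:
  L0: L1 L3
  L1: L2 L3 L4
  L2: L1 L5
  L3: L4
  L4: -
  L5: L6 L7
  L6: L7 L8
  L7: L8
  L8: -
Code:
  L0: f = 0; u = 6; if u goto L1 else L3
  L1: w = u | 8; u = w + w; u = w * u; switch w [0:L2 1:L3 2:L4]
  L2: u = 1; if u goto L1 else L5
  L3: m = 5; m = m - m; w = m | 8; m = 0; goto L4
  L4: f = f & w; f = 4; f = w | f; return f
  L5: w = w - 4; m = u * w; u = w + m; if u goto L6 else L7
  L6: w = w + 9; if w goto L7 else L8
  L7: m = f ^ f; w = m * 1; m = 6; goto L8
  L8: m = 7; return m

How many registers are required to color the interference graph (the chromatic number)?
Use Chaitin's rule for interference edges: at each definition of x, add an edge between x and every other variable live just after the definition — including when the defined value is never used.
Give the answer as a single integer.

Per-block:
  L0 def {f,u} use ∅
  L1 def {u,w} use {u}
  L2 def {u} use ∅
  L3 def {m,w} use ∅
  L4 def {f} use {f,w}
  L5 def {m,u,w} use {u,w}
  L6 def {w} use {w}
  L7 def {m,w} use {f}
  L8 def {m} use ∅

Liveness:
  live L0: ∅→{f,u}
  live L1: {f,u}→{f,w}
  live L2: {f,w}→{f,u,w}
  live L3: {f}→{f,w}
  live L4: {f,w}→∅
  live L5: {f,u,w}→{f,w}
  live L6: {f,w}→{f}
  live L7: {f}→∅
  live L8: ∅→∅

Interfere edges:
  f: {m,u,w}
  m: {f,w}
  u: {f,w}
  w: {f,m,u}

Chromatic number:
  lower bound: {f,m,w} mutually conflict ⇒ χ ≥ 3
  assign f→c0 m→c2 u→c2 w→c1 — no edge inside a register ⇒ χ ≤ 3
  χ = 3

Answer: 3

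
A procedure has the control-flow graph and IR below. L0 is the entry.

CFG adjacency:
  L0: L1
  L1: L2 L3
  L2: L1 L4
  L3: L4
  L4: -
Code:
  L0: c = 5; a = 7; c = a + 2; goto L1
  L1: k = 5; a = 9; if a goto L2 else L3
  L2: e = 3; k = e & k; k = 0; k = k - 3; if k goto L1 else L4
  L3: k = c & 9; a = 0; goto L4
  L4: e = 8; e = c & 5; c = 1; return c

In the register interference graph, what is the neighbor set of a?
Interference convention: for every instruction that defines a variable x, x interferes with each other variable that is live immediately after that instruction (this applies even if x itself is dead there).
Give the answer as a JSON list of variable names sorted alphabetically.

Answer: ["c", "k"]

Analysis:
Per-block:
  L0 def {a,c} use ∅
  L1 def {a,k} use ∅
  L2 def {e,k} use {k}
  L3 def {a,k} use {c}
  L4 def {c,e} use {c}

Liveness:
  L0 li=∅ lo={c}
  L1 li={c} lo={c,k}
  L2 li={c,k} lo={c}
  L3 li={c} lo={c}
  L4 li={c} lo=∅

Interfere edges:
  a — {c,k}
  c — {a,e,k}
  e — {c,k}
  k — {a,c,e}

N(a) = ["c", "k"]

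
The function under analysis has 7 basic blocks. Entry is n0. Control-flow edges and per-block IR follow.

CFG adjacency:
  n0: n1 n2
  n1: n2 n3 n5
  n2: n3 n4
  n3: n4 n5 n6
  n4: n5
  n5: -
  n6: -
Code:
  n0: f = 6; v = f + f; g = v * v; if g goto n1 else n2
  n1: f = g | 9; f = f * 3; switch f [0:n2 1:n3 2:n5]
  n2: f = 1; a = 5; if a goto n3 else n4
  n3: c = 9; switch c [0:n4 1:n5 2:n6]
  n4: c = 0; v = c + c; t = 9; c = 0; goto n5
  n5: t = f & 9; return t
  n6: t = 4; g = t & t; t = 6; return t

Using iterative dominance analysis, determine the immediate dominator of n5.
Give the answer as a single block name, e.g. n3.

Answer: n0

Analysis:
idom tree: n1←n0 n2←n0 n3←n0 n4←n0 n5←n0 n6←n3
Dom∩ at merges:
  n2: preds {n0,n1}: {n0} ∩ {n0,n1} = {n0}; idom=n0
  n3: preds {n1,n2}: {n0,n1} ∩ {n0,n2} = {n0}; idom=n0
  n4: preds {n2,n3}: {n0,n2} ∩ {n0,n3} = {n0}; idom=n0
  n5: preds {n1,n3,n4}: {n0,n1} ∩ {n0,n3} ∩ {n0,n4} = {n0}; idom=n0

idom(n5) = n0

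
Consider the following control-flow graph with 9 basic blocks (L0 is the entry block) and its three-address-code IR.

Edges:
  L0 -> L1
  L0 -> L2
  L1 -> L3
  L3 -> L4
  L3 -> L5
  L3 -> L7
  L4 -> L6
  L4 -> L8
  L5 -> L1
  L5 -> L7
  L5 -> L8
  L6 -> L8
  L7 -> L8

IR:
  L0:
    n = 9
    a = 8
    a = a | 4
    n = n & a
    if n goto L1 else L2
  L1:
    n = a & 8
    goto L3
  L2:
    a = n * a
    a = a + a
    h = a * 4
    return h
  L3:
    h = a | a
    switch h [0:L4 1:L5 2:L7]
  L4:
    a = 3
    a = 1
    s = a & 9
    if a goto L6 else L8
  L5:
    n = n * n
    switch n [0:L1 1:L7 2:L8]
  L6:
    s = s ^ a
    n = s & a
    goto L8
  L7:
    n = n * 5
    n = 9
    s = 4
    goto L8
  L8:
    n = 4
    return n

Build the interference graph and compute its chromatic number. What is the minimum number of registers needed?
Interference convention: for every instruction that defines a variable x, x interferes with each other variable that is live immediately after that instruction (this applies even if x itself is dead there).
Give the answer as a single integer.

Answer: 3

Working:
def/use:
  L0 def {a,n} use ∅
  L1 def {n} use {a}
  L2 def {a,h} use {a,n}
  L3 def {h} use {a}
  L4 def {a,s} use ∅
  L5 def {n} use {n}
  L6 def {n,s} use {a,s}
  L7 def {n,s} use {n}
  L8 def {n} use ∅

Live sets:
  L0 li=∅ lo={a,n}
  L1 li={a} lo={a,n}
  L2 li={a,n} lo=∅
  L3 li={a,n} lo={a,n}
  L4 li=∅ lo={a,s}
  L5 li={a,n} lo={a,n}
  L6 li={a,s} lo=∅
  L7 li={n} lo=∅
  L8 li=∅ lo=∅

Conflict graph:
  a↔{h,n,s}
  h↔{a,n}
  n↔{a,h}
  s↔{a}

Registers:
  {a,h,n} pairwise interfere (3-clique) ⇒ χ ≥ 3
  3-colouring: c0={a}  c1={h,s}  c2={n}
  χ = 3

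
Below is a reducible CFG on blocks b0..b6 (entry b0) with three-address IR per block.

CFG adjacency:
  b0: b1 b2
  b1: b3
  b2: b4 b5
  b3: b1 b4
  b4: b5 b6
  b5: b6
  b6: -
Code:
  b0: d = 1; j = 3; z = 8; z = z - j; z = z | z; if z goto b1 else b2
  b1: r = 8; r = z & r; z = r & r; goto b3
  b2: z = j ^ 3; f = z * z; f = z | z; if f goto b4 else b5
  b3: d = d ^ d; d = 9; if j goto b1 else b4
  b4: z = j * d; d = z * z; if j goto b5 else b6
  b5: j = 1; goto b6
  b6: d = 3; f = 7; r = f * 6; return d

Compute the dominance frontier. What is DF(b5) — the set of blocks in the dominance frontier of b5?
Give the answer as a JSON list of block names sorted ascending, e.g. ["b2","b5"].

Answer: ["b6"]

Working:
idom tree: b1←b0 b2←b0 b3←b1 b4←b0 b5←b0 b6←b0
Join-block Dom:
  b1: preds {b0,b3}: {b0} ∩ {b0,b1,b3} = {b0}; idom=b0
  b4: preds {b2,b3}: {b0,b2} ∩ {b0,b1,b3} = {b0}; idom=b0
  b5: preds {b2,b4}: {b0,b2} ∩ {b0,b4} = {b0}; idom=b0
  b6: preds {b4,b5}: {b0,b4} ∩ {b0,b5} = {b0}; idom=b0

DF walk-up:
  join b1 pred b0: · stop@b0
  join b1 pred b3: b3→b1 stop@b0
  join b4 pred b2: b2 stop@b0
  join b4 pred b3: b3→b1 stop@b0
  join b5 pred b2: b2 stop@b0
  join b5 pred b4: b4 stop@b0
  join b6 pred b4: b4 stop@b0
  join b6 pred b5: b5 stop@b0
  DF(b0)=∅
  DF(b1)={b1,b4}
  DF(b2)={b4,b5}
  DF(b3)={b1,b4}
  DF(b4)={b5,b6}
  DF(b5)={b6}
  DF(b6)=∅

DF(b5) = ["b6"]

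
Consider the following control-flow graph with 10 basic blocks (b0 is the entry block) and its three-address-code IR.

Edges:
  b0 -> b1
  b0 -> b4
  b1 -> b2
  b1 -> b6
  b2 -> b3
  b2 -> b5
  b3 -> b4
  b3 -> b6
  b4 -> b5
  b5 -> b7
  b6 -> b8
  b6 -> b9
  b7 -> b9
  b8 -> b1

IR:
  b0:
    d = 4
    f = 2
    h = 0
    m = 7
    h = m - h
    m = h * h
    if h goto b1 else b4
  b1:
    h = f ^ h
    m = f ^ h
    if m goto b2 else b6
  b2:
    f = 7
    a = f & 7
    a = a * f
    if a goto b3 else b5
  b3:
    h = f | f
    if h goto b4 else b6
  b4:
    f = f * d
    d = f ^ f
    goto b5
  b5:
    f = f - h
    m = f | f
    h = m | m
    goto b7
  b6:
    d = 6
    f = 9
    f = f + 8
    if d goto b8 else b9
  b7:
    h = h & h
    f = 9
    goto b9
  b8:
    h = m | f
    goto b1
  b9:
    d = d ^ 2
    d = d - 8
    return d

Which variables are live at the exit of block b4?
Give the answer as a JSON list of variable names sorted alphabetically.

Answer: ["d", "f", "h"]

Working:
Per-block:
  b0 def {d,f,h,m} use ∅
  b1 def {h,m} use {f,h}
  b2 def {a,f} use ∅
  b3 def {h} use {f}
  b4 def {d,f} use {d,f}
  b5 def {f,h,m} use {f,h}
  b6 def {d,f} use ∅
  b7 def {f,h} use {h}
  b8 def {h} use {f,m}
  b9 def {d} use {d}

Live sets:
  b0: in=∅ out={d,f,h}
  b1: in={d,f,h} out={d,h,m}
  b2: in={d,h,m} out={d,f,h,m}
  b3: in={d,f,m} out={d,f,h,m}
  b4: in={d,f,h} out={d,f,h}
  b5: in={d,f,h} out={d,h}
  b6: in={m} out={d,f,m}
  b7: in={d,h} out={d}
  b8: in={d,f,m} out={d,f,h}
  b9: in={d} out=∅

live-out(b4) = ["d", "f", "h"]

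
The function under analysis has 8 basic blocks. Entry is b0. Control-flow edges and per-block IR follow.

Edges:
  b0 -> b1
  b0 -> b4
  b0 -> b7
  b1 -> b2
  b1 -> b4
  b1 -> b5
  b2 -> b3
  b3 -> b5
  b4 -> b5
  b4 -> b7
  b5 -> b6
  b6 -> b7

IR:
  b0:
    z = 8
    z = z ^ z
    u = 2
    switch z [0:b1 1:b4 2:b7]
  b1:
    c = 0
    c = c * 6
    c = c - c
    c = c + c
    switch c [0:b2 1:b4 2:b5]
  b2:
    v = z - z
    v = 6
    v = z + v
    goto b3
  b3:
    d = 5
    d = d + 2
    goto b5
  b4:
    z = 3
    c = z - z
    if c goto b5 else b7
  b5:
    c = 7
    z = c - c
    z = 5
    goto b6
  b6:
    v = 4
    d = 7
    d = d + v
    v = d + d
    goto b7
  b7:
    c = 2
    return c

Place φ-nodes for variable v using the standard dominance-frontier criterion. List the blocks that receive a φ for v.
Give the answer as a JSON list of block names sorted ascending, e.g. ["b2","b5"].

Answer: ["b5", "b7"]

Analysis:
idom tree: b1←b0 b2←b1 b3←b2 b4←b0 b5←b0 b6←b5 b7←b0
Join-block Dom:
  b4: preds {b0,b1}: {b0} ∩ {b0,b1} = {b0}; idom=b0
  b5: preds {b1,b3,b4}: {b0,b1} ∩ {b0,b1,b2,b3} ∩ {b0,b4} = {b0}; idom=b0
  b7: preds {b0,b4,b6}: {b0} ∩ {b0,b4} ∩ {b0,b5,b6} = {b0}; idom=b0

DF derivation:
  b4←b0: walk · to b0
  b4←b1: walk b1 to b0
  b5←b1: walk b1 to b0
  b5←b3: walk b3→b2→b1 to b0
  b5←b4: walk b4 to b0
  b7←b0: walk · to b0
  b7←b4: walk b4 to b0
  b7←b6: walk b6→b5 to b0
  DF(b0)=∅
  DF(b1)={b4,b5}
  DF(b2)={b5}
  DF(b3)={b5}
  DF(b4)={b5,b7}
  DF(b5)={b7}
  DF(b6)={b7}
  DF(b7)=∅

φ for v: defs {b2,b6}
  DF⁺ = {b5,b7}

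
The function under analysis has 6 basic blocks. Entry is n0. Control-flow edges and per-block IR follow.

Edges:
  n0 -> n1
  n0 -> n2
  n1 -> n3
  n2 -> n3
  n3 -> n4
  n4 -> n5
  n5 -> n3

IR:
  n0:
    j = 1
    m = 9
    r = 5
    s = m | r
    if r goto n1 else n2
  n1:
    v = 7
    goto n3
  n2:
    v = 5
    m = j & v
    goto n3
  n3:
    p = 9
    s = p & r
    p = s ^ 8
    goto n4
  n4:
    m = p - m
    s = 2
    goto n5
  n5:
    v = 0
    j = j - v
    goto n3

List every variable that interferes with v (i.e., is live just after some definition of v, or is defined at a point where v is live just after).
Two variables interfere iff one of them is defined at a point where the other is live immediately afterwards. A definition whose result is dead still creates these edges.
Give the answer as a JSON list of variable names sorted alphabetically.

Answer: ["j", "m", "r"]

Derivation:
def/use:
  n0: {j,m,r,s} / ∅
  n1: {v} / ∅
  n2: {m,v} / {j}
  n3: {p,s} / {r}
  n4: {m,s} / {m,p}
  n5: {j,v} / {j}

Backward fixpoint:
  n0 li=∅ lo={j,m,r}
  n1 li={j,m,r} lo={j,m,r}
  n2 li={j,r} lo={j,m,r}
  n3 li={j,m,r} lo={j,m,p,r}
  n4 li={j,m,p,r} lo={j,m,r}
  n5 li={j,m,r} lo={j,m,r}

Interference:
  j — {m,p,r,s,v}
  m — {j,p,r,s,v}
  p — {j,m,r}
  r — {j,m,p,s,v}
  s — {j,m,r}
  v — {j,m,r}

N(v) = ["j", "m", "r"]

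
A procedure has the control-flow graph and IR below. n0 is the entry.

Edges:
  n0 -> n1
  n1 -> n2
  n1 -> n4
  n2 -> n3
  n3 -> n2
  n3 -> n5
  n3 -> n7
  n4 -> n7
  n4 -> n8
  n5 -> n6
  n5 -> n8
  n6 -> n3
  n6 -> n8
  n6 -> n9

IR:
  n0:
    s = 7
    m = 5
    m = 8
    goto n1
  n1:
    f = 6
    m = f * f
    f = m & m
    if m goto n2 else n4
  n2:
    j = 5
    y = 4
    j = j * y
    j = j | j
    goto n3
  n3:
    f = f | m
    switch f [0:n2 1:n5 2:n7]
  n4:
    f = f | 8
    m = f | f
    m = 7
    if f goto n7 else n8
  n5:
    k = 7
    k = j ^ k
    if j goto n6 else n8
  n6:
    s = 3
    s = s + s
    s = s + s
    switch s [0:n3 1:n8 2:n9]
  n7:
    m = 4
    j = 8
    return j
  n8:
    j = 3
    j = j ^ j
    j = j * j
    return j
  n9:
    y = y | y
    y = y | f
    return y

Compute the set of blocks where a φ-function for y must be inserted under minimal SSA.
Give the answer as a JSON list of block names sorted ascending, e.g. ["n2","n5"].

idom tree: n1←n0 n2←n1 n3←n2 n4←n1 n5←n3 n6←n5 n7←n1 n8←n1 n9←n6
Dom∩ at merges:
  n2: preds {n1,n3}: {n0,n1} ∩ {n0,n1,n2,n3} = {n0,n1}; idom=n1
  n3: preds {n2,n6}: {n0,n1,n2} ∩ {n0,n1,n2,n3,n5,n6} = {n0,n1,n2}; idom=n2
  n7: preds {n3,n4}: {n0,n1,n2,n3} ∩ {n0,n1,n4} = {n0,n1}; idom=n1
  n8: preds {n4,n5,n6}: {n0,n1,n4} ∩ {n0,n1,n2,n3,n5} ∩ {n0,n1,n2,n3,n5,n6} = {n0,n1}; idom=n1

Frontier:
  join n2 pred n1: · stop@n1
  join n2 pred n3: n3→n2 stop@n1
  join n3 pred n2: · stop@n2
  join n3 pred n6: n6→n5→n3 stop@n2
  join n7 pred n3: n3→n2 stop@n1
  join n7 pred n4: n4 stop@n1
  join n8 pred n4: n4 stop@n1
  join n8 pred n5: n5→n3→n2 stop@n1
  join n8 pred n6: n6→n5→n3→n2 stop@n1
  DF(n0)=∅
  DF(n1)=∅
  DF(n2)={n2,n7,n8}
  DF(n3)={n2,n3,n7,n8}
  DF(n4)={n7,n8}
  DF(n5)={n3,n8}
  DF(n6)={n3,n8}
  DF(n7)=∅
  DF(n8)=∅
  DF(n9)=∅

φ for y: defs {n2,n9}
  DF⁺ = {n2,n7,n8}

Answer: ["n2", "n7", "n8"]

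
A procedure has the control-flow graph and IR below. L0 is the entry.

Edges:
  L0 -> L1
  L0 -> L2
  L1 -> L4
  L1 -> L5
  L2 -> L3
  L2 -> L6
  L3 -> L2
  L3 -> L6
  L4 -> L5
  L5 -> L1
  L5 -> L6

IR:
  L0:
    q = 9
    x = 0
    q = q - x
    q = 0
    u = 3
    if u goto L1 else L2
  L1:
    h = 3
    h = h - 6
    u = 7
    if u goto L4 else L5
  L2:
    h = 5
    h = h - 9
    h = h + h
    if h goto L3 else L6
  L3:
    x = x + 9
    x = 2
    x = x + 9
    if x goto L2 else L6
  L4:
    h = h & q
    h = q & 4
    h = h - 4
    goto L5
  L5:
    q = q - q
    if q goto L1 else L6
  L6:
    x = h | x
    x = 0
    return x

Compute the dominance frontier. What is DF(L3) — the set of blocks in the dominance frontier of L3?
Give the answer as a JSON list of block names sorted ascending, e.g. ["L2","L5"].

idom tree: L1←L0 L2←L0 L3←L2 L4←L1 L5←L1 L6←L0
Dom at joins:
  L1: preds {L0,L5}: {L0} ∩ {L0,L1,L5} = {L0}; idom=L0
  L2: preds {L0,L3}: {L0} ∩ {L0,L2,L3} = {L0}; idom=L0
  L5: preds {L1,L4}: {L0,L1} ∩ {L0,L1,L4} = {L0,L1}; idom=L1
  L6: preds {L2,L3,L5}: {L0,L2} ∩ {L0,L2,L3} ∩ {L0,L1,L5} = {L0}; idom=L0

DF walk-up:
  join L1 pred L0: · stop@L0
  join L1 pred L5: L5→L1 stop@L0
  join L2 pred L0: · stop@L0
  join L2 pred L3: L3→L2 stop@L0
  join L5 pred L1: · stop@L1
  join L5 pred L4: L4 stop@L1
  join L6 pred L2: L2 stop@L0
  join L6 pred L3: L3→L2 stop@L0
  join L6 pred L5: L5→L1 stop@L0
  L0 → ∅
  L1 → {L1,L6}
  L2 → {L2,L6}
  L3 → {L2,L6}
  L4 → {L5}
  L5 → {L1,L6}
  L6 → ∅

DF(L3) = ["L2", "L6"]

Answer: ["L2", "L6"]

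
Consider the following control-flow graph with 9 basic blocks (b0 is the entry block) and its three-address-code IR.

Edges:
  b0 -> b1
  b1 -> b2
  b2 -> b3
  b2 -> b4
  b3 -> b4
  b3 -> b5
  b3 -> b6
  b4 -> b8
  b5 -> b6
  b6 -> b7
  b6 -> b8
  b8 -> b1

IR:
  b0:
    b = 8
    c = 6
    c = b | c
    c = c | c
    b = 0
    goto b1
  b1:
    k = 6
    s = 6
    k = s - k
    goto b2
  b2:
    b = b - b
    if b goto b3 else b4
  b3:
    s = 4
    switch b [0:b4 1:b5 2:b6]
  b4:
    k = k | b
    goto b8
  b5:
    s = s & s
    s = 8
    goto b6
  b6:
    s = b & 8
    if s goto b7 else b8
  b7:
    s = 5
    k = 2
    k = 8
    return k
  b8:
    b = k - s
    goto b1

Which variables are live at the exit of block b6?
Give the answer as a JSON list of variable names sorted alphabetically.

Answer: ["k", "s"]

Working:
def/use:
  b0: def={b,c} ue=∅
  b1: def={k,s} ue=∅
  b2: def={b} ue={b}
  b3: def={s} ue={b}
  b4: def={k} ue={b,k}
  b5: def={s} ue={s}
  b6: def={s} ue={b}
  b7: def={k,s} ue=∅
  b8: def={b} ue={k,s}

Backward fixpoint:
  live b0: ∅→{b}
  live b1: {b}→{b,k,s}
  live b2: {b,k,s}→{b,k,s}
  live b3: {b,k}→{b,k,s}
  live b4: {b,k,s}→{k,s}
  live b5: {b,k,s}→{b,k}
  live b6: {b,k}→{k,s}
  live b7: ∅→∅
  live b8: {k,s}→{b}

live-out(b6) = ["k", "s"]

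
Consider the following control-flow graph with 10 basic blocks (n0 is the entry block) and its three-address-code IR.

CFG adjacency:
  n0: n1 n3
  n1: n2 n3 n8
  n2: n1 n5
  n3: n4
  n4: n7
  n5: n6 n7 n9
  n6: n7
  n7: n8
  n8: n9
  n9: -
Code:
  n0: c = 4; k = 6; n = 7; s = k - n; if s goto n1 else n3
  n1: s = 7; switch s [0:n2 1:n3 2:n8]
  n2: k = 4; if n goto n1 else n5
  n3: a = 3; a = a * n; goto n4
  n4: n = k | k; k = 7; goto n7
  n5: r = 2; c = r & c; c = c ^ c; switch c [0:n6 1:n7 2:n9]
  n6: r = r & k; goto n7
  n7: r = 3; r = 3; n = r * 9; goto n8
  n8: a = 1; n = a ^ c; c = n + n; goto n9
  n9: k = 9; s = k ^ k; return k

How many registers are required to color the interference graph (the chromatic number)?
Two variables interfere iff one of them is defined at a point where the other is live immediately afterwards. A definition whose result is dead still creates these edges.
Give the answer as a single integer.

Per-block:
  n0: def={c,k,n,s} ue=∅
  n1: def={s} ue=∅
  n2: def={k} ue={n}
  n3: def={a} ue={n}
  n4: def={k,n} ue={k}
  n5: def={c,r} ue={c}
  n6: def={r} ue={k,r}
  n7: def={n,r} ue=∅
  n8: def={a,c,n} ue={c}
  n9: def={k,s} ue=∅

Liveness:
  n0: in=∅ out={c,k,n}
  n1: in={c,k,n} out={c,k,n}
  n2: in={c,n} out={c,k,n}
  n3: in={c,k,n} out={c,k}
  n4: in={c,k} out={c}
  n5: in={c,k} out={c,k,r}
  n6: in={c,k,r} out={c}
  n7: in={c} out={c}
  n8: in={c} out=∅
  n9: in=∅ out=∅

Conflict graph:
  a↔{c,k,n}
  c↔{a,k,n,r,s}
  k↔{a,c,n,r,s}
  n↔{a,c,k,s}
  r↔{c,k}
  s↔{c,k,n}

Registers:
  clique {a,c,k,n} ⇒ need ≥ 4
  assign a→R3 c→R0 k→R1 n→R2 r→R2 s→R3 — no edge inside a register ⇒ χ ≤ 4
  χ = 4

Answer: 4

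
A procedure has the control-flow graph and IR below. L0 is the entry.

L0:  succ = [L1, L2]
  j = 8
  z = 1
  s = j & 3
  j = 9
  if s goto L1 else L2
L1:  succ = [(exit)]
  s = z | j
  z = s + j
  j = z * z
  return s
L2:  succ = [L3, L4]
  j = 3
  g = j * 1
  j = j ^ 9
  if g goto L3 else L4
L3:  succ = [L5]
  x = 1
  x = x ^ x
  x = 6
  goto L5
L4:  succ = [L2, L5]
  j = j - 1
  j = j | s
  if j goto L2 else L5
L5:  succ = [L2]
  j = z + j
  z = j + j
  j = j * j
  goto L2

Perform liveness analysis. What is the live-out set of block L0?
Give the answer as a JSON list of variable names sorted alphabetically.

Answer: ["j", "s", "z"]

Working:
def/use:
  L0: def={j,s,z} ue=∅
  L1: def={j,s,z} ue={j,z}
  L2: def={g,j} ue=∅
  L3: def={x} ue=∅
  L4: def={j} ue={j,s}
  L5: def={j,z} ue={j,z}

Liveness:
  L0 li=∅ lo={j,s,z}
  L1 li={j,z} lo=∅
  L2 li={s,z} lo={j,s,z}
  L3 li={j,s,z} lo={j,s,z}
  L4 li={j,s,z} lo={j,s,z}
  L5 li={j,s,z} lo={s,z}

live-out(L0) = ["j", "s", "z"]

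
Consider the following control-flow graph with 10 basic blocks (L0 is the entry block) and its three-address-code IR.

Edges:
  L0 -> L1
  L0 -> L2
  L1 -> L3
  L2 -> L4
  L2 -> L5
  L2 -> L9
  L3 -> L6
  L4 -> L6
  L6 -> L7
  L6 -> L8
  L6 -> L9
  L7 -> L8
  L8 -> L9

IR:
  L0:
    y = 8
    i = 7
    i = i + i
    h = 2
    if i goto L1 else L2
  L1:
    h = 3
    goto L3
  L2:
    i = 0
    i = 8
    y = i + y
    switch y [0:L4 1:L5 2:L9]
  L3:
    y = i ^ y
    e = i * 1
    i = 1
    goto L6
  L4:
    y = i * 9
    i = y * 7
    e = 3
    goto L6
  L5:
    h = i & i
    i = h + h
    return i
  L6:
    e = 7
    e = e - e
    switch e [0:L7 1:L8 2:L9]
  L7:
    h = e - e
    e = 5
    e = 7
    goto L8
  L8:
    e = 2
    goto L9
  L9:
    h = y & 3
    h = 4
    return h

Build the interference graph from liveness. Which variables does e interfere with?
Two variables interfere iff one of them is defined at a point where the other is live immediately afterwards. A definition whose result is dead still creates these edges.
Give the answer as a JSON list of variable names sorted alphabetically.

Answer: ["y"]

Working:
Per-block:
  L0 def {h,i,y} use ∅
  L1 def {h} use ∅
  L2 def {i,y} use {y}
  L3 def {e,i,y} use {i,y}
  L4 def {e,i,y} use {i}
  L5 def {h,i} use {i}
  L6 def {e} use ∅
  L7 def {e,h} use {e}
  L8 def {e} use ∅
  L9 def {h} use {y}

Live sets:
  live L0: ∅→{i,y}
  live L1: {i,y}→{i,y}
  live L2: {y}→{i,y}
  live L3: {i,y}→{y}
  live L4: {i}→{y}
  live L5: {i}→∅
  live L6: {y}→{e,y}
  live L7: {e,y}→{y}
  live L8: {y}→{y}
  live L9: {y}→∅

Conflict graph:
  e↔{y}
  h↔{i,y}
  i↔{h,y}
  y↔{e,h,i}

N(e) = ["y"]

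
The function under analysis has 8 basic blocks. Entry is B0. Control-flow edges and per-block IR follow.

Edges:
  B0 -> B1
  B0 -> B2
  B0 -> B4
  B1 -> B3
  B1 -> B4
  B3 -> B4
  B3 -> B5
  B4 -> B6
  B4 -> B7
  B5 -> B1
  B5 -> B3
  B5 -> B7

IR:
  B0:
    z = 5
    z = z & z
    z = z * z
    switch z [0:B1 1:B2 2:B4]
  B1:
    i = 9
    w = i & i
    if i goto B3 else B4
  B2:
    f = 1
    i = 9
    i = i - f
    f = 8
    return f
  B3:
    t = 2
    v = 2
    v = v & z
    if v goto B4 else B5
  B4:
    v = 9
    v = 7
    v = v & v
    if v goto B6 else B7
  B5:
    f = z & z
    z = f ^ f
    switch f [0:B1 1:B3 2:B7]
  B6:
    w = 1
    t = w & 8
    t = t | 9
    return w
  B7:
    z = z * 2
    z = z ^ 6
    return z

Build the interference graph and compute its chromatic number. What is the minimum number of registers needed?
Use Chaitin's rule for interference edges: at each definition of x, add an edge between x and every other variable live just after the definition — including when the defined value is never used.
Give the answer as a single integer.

Block summaries:
  B0: def={z} ue=∅
  B1: def={i,w} ue=∅
  B2: def={f,i} ue=∅
  B3: def={t,v} ue={z}
  B4: def={v} ue=∅
  B5: def={f,z} ue={z}
  B6: def={t,w} ue=∅
  B7: def={z} ue={z}

Backward fixpoint:
  B0 li=∅ lo={z}
  B1 li={z} lo={z}
  B2 li=∅ lo=∅
  B3 li={z} lo={z}
  B4 li={z} lo={z}
  B5 li={z} lo={z}
  B6 li=∅ lo=∅
  B7 li={z} lo=∅

Interfere edges:
  f↔{i,z}
  i↔{f,w,z}
  t↔{w,z}
  v↔{z}
  w↔{i,t,z}
  z↔{f,i,t,v,w}

Colouring:
  {f,i,z} pairwise interfere (3-clique) ⇒ χ ≥ 3
  assign f→c2 i→c1 t→c1 v→c1 w→c2 z→c0 — no edge inside a register ⇒ χ ≤ 3
  χ = 3

Answer: 3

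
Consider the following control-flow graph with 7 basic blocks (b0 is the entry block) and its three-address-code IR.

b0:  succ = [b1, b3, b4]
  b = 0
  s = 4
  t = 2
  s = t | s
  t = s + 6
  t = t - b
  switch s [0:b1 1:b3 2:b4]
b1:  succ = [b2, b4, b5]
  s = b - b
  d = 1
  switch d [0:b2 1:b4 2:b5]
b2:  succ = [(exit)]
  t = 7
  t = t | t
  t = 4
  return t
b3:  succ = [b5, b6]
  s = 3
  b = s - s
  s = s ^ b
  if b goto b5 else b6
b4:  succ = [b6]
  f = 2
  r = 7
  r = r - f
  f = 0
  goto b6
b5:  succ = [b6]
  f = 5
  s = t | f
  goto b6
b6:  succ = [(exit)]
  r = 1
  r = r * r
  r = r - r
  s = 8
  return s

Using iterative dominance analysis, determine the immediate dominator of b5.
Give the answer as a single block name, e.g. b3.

Answer: b0

Derivation:
idom tree: b1←b0 b2←b1 b3←b0 b4←b0 b5←b0 b6←b0
Join-block Dom:
  b4: preds {b0,b1}: {b0} ∩ {b0,b1} = {b0}; idom=b0
  b5: preds {b1,b3}: {b0,b1} ∩ {b0,b3} = {b0}; idom=b0
  b6: preds {b3,b4,b5}: {b0,b3} ∩ {b0,b4} ∩ {b0,b5} = {b0}; idom=b0

idom(b5) = b0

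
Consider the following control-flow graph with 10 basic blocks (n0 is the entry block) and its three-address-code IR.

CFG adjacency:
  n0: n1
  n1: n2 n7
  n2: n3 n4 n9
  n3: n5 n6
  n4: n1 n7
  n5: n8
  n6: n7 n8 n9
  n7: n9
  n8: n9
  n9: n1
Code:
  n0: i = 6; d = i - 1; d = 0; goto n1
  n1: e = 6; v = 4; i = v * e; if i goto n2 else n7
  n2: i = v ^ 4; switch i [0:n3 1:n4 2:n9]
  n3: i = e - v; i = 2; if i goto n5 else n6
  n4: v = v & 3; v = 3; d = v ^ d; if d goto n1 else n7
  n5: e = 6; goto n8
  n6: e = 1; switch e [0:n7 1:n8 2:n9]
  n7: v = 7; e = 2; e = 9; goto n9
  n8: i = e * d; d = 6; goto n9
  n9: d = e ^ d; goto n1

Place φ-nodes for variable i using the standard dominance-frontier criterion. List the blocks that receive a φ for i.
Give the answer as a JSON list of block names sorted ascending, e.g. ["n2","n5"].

idom tree: n1←n0 n2←n1 n3←n2 n4←n2 n5←n3 n6←n3 n7←n1 n8←n3 n9←n1
Dom at joins:
  n1: preds {n0,n4,n9}: {n0} ∩ {n0,n1,n2,n4} ∩ {n0,n1,n9} = {n0}; idom=n0
  n7: preds {n1,n4,n6}: {n0,n1} ∩ {n0,n1,n2,n4} ∩ {n0,n1,n2,n3,n6} = {n0,n1}; idom=n1
  n8: preds {n5,n6}: {n0,n1,n2,n3,n5} ∩ {n0,n1,n2,n3,n6} = {n0,n1,n2,n3}; idom=n3
  n9: preds {n2,n6,n7,n8}: {n0,n1,n2} ∩ {n0,n1,n2,n3,n6} ∩ {n0,n1,n7} ∩ {n0,n1,n2,n3,n8} = {n0,n1}; idom=n1

DF walk-up:
  join n1 pred n0: · stop@n0
  join n1 pred n4: n4→n2→n1 stop@n0
  join n1 pred n9: n9→n1 stop@n0
  join n7 pred n1: · stop@n1
  join n7 pred n4: n4→n2 stop@n1
  join n7 pred n6: n6→n3→n2 stop@n1
  join n8 pred n5: n5 stop@n3
  join n8 pred n6: n6 stop@n3
  join n9 pred n2: n2 stop@n1
  join n9 pred n6: n6→n3→n2 stop@n1
  join n9 pred n7: n7 stop@n1
  join n9 pred n8: n8→n3→n2 stop@n1
  n0 → ∅
  n1 → {n1}
  n2 → {n1,n7,n9}
  n3 → {n7,n9}
  n4 → {n1,n7}
  n5 → {n8}
  n6 → {n7,n8,n9}
  n7 → {n9}
  n8 → {n9}
  n9 → {n1}

φ for i: defs {n0,n1,n2,n3,n8}
  DF⁺ = {n1,n7,n9}

Answer: ["n1", "n7", "n9"]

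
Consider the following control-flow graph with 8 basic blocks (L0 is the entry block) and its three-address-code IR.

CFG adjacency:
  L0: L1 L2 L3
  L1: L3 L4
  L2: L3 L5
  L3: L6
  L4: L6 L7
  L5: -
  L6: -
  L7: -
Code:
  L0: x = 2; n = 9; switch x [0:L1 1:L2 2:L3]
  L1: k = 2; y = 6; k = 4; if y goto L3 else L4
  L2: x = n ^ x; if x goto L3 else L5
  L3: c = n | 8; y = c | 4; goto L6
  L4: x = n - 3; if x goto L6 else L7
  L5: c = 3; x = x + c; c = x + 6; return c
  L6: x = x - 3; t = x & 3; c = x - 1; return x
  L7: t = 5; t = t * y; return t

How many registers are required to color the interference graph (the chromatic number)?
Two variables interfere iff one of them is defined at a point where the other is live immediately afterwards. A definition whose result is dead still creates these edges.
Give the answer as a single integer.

Block summaries:
  L0 def {n,x} use ∅
  L1 def {k,y} use ∅
  L2 def {x} use {n,x}
  L3 def {c,y} use {n}
  L4 def {x} use {n}
  L5 def {c,x} use {x}
  L6 def {c,t,x} use {x}
  L7 def {t} use {y}

Liveness:
  L0: in=∅ out={n,x}
  L1: in={n,x} out={n,x,y}
  L2: in={n,x} out={n,x}
  L3: in={n,x} out={x}
  L4: in={n,y} out={x,y}
  L5: in={x} out=∅
  L6: in={x} out=∅
  L7: in={y} out=∅

Conflict graph:
  c↔{x}
  k↔{n,x,y}
  n↔{k,x,y}
  t↔{x,y}
  x↔{c,k,n,t,y}
  y↔{k,n,t,x}

Chromatic number:
  lower bound: {k,n,x,y} mutually conflict ⇒ χ ≥ 4
  assign c→r1 k→r2 n→r3 t→r2 x→r0 y→r1 — no edge inside a register ⇒ χ ≤ 4
  χ = 4

Answer: 4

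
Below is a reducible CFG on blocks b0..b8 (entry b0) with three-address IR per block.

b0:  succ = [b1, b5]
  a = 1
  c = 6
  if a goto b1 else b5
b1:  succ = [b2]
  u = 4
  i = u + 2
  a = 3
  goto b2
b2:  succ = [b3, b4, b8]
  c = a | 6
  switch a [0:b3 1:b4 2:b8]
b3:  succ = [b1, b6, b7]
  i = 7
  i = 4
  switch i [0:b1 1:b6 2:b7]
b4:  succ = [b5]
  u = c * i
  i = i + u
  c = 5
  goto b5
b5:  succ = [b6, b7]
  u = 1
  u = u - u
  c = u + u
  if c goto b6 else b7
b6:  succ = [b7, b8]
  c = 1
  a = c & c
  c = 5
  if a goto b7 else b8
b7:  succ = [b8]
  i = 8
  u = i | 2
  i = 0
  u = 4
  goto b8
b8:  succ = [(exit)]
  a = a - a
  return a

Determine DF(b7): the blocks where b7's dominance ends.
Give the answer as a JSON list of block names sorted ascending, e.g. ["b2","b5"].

idom tree: b1←b0 b2←b1 b3←b2 b4←b2 b5←b0 b6←b0 b7←b0 b8←b0
Dom at joins:
  b1: preds {b0,b3}: {b0} ∩ {b0,b1,b2,b3} = {b0}; idom=b0
  b5: preds {b0,b4}: {b0} ∩ {b0,b1,b2,b4} = {b0}; idom=b0
  b6: preds {b3,b5}: {b0,b1,b2,b3} ∩ {b0,b5} = {b0}; idom=b0
  b7: preds {b3,b5,b6}: {b0,b1,b2,b3} ∩ {b0,b5} ∩ {b0,b6} = {b0}; idom=b0
  b8: preds {b2,b6,b7}: {b0,b1,b2} ∩ {b0,b6} ∩ {b0,b7} = {b0}; idom=b0

Frontier:
  b1←b0: walk · to b0
  b1←b3: walk b3→b2→b1 to b0
  b5←b0: walk · to b0
  b5←b4: walk b4→b2→b1 to b0
  b6←b3: walk b3→b2→b1 to b0
  b6←b5: walk b5 to b0
  b7←b3: walk b3→b2→b1 to b0
  b7←b5: walk b5 to b0
  b7←b6: walk b6 to b0
  b8←b2: walk b2→b1 to b0
  b8←b6: walk b6 to b0
  b8←b7: walk b7 to b0
  b0 → ∅
  b1 → {b1,b5,b6,b7,b8}
  b2 → {b1,b5,b6,b7,b8}
  b3 → {b1,b6,b7}
  b4 → {b5}
  b5 → {b6,b7}
  b6 → {b7,b8}
  b7 → {b8}
  b8 → ∅

DF(b7) = ["b8"]

Answer: ["b8"]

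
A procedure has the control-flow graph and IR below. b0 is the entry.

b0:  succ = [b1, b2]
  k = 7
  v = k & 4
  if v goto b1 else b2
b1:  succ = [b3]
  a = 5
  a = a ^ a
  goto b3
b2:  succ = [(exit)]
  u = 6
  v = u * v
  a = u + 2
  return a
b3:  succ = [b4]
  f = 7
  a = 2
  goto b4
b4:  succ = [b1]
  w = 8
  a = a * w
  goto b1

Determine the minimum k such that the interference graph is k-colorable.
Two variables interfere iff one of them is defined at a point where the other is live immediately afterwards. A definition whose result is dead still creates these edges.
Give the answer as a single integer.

Answer: 2

Derivation:
def/use:
  b0: {k,v} / ∅
  b1: {a} / ∅
  b2: {a,u,v} / {v}
  b3: {a,f} / ∅
  b4: {a,w} / {a}

Live sets:
  b0: in=∅ out={v}
  b1: in=∅ out=∅
  b2: in={v} out=∅
  b3: in=∅ out={a}
  b4: in={a} out=∅

Conflict graph:
  a: {w}
  f: ∅
  k: ∅
  u: {v}
  v: {u}
  w: {a}

Chromatic number:
  {a,w} pairwise interfere (2-clique) ⇒ χ ≥ 2
  assign a→R0 f→R0 k→R0 u→R0 v→R1 w→R1 — no edge inside a register ⇒ χ ≤ 2
  χ = 2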